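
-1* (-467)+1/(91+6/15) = 213424/457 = 467.01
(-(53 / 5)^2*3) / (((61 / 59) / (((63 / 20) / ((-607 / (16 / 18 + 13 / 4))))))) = 518572299 / 74054000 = 7.00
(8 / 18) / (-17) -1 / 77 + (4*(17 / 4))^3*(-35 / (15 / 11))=-1485588488 / 11781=-126100.37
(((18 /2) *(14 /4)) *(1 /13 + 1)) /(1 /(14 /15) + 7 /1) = 4.20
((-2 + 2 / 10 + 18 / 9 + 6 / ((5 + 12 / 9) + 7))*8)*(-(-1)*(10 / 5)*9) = 468 / 5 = 93.60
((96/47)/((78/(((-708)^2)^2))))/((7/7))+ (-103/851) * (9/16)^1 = 54739718051093379/8319376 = 6579786518.98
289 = 289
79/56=1.41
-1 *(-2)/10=1/5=0.20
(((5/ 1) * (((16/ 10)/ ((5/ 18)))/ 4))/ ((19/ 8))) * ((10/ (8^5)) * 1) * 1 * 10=45/ 4864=0.01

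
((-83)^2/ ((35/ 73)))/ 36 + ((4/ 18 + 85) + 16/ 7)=613157/ 1260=486.63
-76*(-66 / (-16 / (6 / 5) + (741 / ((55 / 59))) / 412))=-340987680 / 775243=-439.85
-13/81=-0.16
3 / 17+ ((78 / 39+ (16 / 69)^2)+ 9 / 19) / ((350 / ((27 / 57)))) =204404177 / 1136265550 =0.18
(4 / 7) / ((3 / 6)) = 8 / 7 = 1.14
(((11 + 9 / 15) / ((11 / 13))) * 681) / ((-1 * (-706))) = 256737 / 19415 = 13.22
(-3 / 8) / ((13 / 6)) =-9 / 52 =-0.17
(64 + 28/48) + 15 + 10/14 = 80.30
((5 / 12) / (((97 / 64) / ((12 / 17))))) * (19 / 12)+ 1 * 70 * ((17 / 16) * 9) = 26503345 / 39576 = 669.68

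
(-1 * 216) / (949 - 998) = 216 / 49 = 4.41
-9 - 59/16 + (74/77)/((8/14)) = -1937/176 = -11.01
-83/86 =-0.97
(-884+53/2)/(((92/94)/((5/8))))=-403025/736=-547.59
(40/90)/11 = 4/99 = 0.04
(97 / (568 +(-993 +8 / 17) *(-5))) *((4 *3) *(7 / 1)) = 138516 / 94021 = 1.47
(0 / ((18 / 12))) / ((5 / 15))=0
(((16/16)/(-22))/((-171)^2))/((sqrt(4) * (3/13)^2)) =-169/11579436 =-0.00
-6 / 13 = -0.46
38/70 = 19/35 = 0.54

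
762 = 762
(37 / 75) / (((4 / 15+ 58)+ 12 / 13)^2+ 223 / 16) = 300144 / 2139963799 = 0.00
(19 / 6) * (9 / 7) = 57 / 14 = 4.07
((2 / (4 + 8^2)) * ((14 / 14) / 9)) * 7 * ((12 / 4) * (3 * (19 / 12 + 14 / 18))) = 35 / 72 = 0.49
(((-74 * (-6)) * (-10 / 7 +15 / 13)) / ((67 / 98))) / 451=-155400 / 392821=-0.40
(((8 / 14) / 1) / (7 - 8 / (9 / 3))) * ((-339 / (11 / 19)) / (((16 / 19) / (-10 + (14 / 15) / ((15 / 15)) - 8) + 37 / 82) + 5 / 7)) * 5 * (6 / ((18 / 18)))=-9633674880 / 4641923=-2075.36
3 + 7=10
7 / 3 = 2.33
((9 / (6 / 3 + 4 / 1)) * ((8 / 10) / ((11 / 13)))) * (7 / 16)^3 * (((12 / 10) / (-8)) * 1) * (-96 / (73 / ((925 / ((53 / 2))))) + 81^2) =-1011578465079 / 8716083200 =-116.06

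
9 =9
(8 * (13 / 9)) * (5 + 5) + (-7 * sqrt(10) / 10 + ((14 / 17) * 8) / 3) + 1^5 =18169 / 153 - 7 * sqrt(10) / 10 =116.54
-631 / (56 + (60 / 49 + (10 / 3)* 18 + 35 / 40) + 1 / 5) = -1236760 / 231867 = -5.33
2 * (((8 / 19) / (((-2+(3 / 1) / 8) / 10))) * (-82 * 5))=524800 / 247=2124.70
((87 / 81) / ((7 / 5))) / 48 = 145 / 9072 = 0.02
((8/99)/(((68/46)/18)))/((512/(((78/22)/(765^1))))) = 299/33570240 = 0.00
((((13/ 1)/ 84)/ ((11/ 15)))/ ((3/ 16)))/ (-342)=-130/ 39501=-0.00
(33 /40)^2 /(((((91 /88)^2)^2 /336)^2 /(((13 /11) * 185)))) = 474242855170555772928 /36911501382665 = 12848105.26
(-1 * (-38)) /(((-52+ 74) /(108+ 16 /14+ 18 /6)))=14915 /77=193.70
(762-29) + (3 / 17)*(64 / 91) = 1134143 / 1547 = 733.12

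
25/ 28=0.89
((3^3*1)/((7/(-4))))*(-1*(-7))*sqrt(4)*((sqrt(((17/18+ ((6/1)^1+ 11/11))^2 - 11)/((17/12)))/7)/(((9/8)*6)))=-32*sqrt(861135)/1071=-27.73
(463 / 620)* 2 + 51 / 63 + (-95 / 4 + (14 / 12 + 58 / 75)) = -1269901 / 65100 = -19.51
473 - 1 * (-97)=570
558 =558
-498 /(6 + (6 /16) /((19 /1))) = -25232 /305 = -82.73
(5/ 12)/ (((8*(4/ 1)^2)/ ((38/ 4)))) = 95/ 3072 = 0.03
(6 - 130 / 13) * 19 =-76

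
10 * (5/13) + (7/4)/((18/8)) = 541/117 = 4.62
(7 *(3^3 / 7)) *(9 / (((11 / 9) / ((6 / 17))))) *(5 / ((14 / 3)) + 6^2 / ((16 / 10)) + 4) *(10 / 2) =12662730 / 1309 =9673.59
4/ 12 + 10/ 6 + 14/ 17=48/ 17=2.82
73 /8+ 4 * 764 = 24521 /8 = 3065.12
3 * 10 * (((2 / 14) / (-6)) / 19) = -5 / 133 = -0.04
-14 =-14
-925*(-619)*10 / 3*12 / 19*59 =1351277000 / 19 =71119842.11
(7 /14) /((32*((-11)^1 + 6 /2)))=-1 /512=-0.00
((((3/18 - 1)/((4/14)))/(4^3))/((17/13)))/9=-0.00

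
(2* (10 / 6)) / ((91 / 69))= 230 / 91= 2.53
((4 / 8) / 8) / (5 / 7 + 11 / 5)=35 / 1632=0.02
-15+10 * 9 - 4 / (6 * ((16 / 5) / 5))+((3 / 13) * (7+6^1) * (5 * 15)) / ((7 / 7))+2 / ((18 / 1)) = 299.07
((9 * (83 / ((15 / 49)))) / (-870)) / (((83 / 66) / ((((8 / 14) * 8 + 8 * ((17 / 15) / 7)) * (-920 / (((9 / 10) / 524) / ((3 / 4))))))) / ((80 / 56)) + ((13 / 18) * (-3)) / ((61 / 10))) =69462391181568 / 8796426594101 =7.90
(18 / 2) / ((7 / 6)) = 54 / 7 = 7.71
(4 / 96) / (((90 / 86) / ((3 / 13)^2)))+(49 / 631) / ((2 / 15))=7480033 / 12796680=0.58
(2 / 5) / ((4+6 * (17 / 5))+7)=2 / 157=0.01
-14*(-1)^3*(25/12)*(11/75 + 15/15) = 301/9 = 33.44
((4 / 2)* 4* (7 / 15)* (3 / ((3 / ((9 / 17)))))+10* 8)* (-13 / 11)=-90584 / 935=-96.88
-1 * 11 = -11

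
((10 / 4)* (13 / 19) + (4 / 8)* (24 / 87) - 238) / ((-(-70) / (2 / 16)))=-37177 / 88160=-0.42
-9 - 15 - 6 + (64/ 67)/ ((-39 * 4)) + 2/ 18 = -234347/ 7839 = -29.90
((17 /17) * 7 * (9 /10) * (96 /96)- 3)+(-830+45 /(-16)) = -66361 /80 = -829.51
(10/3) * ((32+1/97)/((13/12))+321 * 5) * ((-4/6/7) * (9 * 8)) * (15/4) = -1236699000/8827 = -140104.11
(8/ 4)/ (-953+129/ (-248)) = -496/ 236473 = -0.00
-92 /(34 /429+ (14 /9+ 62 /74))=-4380948 /117745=-37.21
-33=-33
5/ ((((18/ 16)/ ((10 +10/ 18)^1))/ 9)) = 3800/ 9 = 422.22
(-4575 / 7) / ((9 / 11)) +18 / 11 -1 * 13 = -187150 / 231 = -810.17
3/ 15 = 1/ 5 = 0.20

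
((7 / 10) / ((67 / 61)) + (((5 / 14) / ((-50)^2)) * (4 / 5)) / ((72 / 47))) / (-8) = -26904149 / 337680000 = -0.08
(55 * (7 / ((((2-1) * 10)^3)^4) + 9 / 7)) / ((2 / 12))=297000000001617 / 700000000000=424.29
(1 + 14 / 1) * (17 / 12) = 21.25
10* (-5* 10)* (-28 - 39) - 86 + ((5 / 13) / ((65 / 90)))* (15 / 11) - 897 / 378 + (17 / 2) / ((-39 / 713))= 3894954886 / 117117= 33256.96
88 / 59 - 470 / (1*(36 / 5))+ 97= 33.21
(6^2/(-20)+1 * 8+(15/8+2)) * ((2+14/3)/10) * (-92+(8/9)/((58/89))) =-2383342/3915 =-608.77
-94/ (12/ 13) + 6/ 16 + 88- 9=-539/ 24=-22.46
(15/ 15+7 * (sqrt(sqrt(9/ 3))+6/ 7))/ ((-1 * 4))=-7 * 3^(1/ 4)/ 4 -7/ 4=-4.05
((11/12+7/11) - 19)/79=-2303/10428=-0.22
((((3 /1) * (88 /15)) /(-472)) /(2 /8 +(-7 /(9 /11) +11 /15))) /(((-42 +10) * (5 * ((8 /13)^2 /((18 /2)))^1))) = -150579 /205867520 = -0.00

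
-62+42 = -20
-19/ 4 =-4.75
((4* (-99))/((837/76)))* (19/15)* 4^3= -4066304/1395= -2914.91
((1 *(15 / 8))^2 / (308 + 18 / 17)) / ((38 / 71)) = 3825 / 179968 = 0.02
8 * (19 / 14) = 10.86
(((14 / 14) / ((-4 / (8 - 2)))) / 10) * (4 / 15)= -1 / 25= -0.04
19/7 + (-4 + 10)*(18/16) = 265/28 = 9.46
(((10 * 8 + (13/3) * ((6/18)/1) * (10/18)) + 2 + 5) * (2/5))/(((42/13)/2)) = 26416/1215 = 21.74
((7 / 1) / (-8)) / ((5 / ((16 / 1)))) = -14 / 5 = -2.80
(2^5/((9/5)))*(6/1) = 320/3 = 106.67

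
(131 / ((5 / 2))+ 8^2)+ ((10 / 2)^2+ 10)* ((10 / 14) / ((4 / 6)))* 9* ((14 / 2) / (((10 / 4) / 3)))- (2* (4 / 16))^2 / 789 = 46573087 / 15780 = 2951.40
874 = 874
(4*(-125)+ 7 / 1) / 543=-493 / 543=-0.91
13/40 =0.32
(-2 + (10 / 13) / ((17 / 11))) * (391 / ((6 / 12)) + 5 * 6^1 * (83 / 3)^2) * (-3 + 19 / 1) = -378405632 / 663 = -570747.56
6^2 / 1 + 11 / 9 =37.22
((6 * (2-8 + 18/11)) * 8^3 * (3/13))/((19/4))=-1769472/2717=-651.26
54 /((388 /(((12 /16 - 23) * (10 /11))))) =-12015 /4268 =-2.82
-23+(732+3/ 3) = 710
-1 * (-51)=51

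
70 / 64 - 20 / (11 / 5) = -2815 / 352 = -8.00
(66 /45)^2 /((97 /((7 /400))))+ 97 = 211703347 /2182500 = 97.00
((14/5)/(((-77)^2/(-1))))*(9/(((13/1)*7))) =-18/385385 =-0.00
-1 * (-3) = 3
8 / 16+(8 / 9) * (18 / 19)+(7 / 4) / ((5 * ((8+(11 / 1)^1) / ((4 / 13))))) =3329 / 2470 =1.35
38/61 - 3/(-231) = 2987/4697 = 0.64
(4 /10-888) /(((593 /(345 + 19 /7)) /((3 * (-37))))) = 171290316 /2965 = 57770.76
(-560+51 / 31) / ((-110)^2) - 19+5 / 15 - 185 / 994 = -10569681169 / 559274100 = -18.90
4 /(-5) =-4 /5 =-0.80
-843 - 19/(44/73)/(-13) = -480809/572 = -840.58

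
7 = 7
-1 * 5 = -5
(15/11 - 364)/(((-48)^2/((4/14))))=-3989/88704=-0.04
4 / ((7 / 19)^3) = 27436 / 343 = 79.99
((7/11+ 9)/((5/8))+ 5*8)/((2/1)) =27.71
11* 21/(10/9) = 207.90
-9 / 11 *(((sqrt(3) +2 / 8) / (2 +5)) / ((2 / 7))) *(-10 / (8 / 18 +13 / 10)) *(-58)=-234900 *sqrt(3) / 1727 -58725 / 1727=-269.59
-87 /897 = -0.10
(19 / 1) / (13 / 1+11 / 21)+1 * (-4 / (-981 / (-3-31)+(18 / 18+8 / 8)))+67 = 68.28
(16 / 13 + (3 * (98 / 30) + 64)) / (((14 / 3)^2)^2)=395037 / 2497040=0.16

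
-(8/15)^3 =-512/3375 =-0.15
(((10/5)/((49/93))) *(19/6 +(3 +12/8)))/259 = 1426/12691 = 0.11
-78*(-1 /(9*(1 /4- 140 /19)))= -1976 /1623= -1.22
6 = 6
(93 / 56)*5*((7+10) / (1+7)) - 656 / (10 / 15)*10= -4400415 / 448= -9822.35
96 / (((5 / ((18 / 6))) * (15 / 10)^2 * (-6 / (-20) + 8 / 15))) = 768 / 25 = 30.72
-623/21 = -89/3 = -29.67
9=9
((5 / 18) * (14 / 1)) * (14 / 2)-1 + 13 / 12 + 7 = 1235 / 36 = 34.31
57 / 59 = 0.97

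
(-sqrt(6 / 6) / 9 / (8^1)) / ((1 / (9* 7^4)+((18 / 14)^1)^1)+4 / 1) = -2401 / 913760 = -0.00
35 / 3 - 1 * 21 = -28 / 3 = -9.33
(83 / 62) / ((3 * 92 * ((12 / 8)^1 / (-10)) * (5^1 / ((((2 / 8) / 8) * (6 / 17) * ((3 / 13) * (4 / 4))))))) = -83 / 5042336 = -0.00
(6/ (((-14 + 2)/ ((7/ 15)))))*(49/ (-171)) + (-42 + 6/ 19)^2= 169367797/ 97470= 1737.64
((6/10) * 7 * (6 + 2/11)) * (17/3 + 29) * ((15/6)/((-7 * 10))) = -1768/55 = -32.15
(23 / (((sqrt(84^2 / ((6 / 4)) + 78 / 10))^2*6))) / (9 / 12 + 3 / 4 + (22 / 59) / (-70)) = 237475 / 436289121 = 0.00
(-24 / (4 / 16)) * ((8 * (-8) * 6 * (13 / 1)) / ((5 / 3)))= 287539.20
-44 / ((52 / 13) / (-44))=484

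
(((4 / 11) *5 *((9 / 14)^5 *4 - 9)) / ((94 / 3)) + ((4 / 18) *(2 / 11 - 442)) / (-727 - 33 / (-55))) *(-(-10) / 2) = -14264690625 / 7889810852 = -1.81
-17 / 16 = -1.06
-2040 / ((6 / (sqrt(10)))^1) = -340 * sqrt(10) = -1075.17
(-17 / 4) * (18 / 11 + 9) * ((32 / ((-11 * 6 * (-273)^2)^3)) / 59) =17 / 82523290576984278021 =0.00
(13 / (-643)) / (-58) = 13 / 37294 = 0.00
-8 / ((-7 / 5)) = 40 / 7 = 5.71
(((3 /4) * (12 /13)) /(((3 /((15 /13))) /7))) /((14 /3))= 135 /338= 0.40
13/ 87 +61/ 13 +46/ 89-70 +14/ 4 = -12308867/ 201318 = -61.14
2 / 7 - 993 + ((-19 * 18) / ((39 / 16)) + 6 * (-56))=-133681 / 91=-1469.02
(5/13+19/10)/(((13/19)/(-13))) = -5643/130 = -43.41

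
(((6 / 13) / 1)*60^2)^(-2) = 169 / 466560000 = 0.00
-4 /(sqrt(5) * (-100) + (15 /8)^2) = 2304 /8189975 + 65536 * sqrt(5) /8189975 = 0.02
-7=-7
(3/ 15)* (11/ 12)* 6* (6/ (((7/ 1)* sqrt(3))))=0.54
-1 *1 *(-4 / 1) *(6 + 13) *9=684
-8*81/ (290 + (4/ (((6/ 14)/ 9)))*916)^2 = -162/ 1491272689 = -0.00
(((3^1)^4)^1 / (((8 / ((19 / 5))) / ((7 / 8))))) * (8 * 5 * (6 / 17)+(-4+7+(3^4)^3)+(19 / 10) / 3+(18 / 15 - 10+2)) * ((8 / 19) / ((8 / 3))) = 30735992133 / 10880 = 2824999.28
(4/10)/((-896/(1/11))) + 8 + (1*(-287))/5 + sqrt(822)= -1217217/24640 + sqrt(822)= -20.73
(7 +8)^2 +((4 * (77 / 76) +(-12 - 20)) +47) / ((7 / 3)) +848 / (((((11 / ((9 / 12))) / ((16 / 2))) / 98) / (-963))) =-63862922175 / 1463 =-43652031.56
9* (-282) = -2538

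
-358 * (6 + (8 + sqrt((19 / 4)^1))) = -5012 - 179 * sqrt(19) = -5792.24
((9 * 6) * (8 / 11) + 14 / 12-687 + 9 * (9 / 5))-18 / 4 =-104752 / 165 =-634.86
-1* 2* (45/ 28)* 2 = -45/ 7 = -6.43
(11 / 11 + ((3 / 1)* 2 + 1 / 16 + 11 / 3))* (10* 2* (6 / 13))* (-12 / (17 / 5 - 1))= -12875 / 26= -495.19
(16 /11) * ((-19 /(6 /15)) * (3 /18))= -380 /33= -11.52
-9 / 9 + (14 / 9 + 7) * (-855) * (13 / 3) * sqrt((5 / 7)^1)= -26790.98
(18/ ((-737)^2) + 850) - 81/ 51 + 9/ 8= 849.54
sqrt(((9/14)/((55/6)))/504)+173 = sqrt(330)/1540+173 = 173.01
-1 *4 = -4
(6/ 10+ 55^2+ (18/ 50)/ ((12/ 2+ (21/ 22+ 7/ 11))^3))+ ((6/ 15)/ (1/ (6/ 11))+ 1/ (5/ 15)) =3879318423427/ 1280802325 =3028.82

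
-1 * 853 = -853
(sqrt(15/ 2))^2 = 15/ 2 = 7.50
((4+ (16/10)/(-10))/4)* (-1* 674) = -16176/25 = -647.04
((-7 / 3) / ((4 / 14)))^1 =-49 / 6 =-8.17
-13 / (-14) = 13 / 14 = 0.93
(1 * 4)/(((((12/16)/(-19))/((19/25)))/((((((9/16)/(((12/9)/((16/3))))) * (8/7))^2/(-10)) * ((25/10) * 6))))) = 935712/1225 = 763.85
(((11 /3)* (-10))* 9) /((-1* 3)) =110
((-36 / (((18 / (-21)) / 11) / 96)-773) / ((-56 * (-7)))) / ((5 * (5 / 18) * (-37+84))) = 392211 / 230300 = 1.70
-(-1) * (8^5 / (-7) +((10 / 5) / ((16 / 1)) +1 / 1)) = -4680.02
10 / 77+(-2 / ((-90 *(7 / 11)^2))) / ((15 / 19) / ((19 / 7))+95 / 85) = 35396947 / 209660220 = 0.17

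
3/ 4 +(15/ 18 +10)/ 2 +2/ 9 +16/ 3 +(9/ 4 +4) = 647/ 36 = 17.97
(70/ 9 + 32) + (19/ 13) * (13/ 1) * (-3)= -17.22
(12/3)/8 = 1/2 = 0.50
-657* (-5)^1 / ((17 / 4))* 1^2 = 772.94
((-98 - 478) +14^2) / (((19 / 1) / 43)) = -860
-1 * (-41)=41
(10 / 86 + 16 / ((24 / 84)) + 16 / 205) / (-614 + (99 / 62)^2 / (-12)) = -0.09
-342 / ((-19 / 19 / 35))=11970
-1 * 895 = -895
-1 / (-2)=1 / 2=0.50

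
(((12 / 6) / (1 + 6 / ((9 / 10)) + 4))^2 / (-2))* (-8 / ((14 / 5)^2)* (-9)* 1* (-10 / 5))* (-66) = -42768 / 2401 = -17.81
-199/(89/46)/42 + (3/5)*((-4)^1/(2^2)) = -28492/9345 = -3.05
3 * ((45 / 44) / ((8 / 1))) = 135 / 352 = 0.38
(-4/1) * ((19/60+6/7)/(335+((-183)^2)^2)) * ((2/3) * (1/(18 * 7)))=-493/22256434534320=-0.00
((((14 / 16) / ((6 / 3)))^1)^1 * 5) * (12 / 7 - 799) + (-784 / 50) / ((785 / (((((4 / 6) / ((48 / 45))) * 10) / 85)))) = -1861962693 / 1067600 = -1744.06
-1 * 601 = -601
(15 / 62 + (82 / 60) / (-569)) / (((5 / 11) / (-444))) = -103177756 / 440975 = -233.98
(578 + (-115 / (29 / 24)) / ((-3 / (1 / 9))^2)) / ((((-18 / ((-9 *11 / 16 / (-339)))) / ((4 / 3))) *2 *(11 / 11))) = -22397353 / 57334392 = -0.39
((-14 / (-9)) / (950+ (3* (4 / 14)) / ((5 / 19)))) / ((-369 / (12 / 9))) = -0.00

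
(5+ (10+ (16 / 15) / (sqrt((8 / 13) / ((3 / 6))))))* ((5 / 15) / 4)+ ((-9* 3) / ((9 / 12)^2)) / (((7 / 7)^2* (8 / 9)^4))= -19363 / 256+ sqrt(13) / 45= -75.56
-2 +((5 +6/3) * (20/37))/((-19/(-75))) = 9094/703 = 12.94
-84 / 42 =-2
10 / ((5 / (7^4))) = 4802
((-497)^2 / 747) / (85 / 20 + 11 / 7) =6916252 / 121761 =56.80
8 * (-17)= -136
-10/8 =-5/4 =-1.25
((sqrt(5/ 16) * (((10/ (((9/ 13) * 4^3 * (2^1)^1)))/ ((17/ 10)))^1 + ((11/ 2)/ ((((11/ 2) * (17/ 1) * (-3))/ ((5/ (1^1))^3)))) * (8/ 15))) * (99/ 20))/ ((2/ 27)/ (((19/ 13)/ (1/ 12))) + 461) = -20568735 * sqrt(5)/ 6175361792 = -0.01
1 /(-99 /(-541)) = 541 /99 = 5.46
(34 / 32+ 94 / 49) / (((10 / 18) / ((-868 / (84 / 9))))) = -1956069 / 3920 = -499.00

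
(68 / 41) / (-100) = -17 / 1025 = -0.02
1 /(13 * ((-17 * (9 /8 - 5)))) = 8 /6851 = 0.00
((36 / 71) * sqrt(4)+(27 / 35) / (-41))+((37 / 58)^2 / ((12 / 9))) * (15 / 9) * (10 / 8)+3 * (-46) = -136.37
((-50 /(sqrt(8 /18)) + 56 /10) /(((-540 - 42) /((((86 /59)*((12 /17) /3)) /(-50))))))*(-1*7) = 208894 /36484125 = 0.01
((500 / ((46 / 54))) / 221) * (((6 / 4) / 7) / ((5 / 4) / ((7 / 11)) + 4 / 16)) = 40500 / 157573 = 0.26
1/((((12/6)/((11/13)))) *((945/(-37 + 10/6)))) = -583/36855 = -0.02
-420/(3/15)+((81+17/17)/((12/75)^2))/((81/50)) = -39775/324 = -122.76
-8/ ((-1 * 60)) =2/ 15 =0.13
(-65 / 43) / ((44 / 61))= -3965 / 1892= -2.10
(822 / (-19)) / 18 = -137 / 57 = -2.40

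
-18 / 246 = -3 / 41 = -0.07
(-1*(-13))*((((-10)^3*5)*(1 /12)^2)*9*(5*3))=-121875 /2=-60937.50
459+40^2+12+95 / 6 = 12521 / 6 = 2086.83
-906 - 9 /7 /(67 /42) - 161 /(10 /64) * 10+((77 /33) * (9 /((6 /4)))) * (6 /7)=-750320 /67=-11198.81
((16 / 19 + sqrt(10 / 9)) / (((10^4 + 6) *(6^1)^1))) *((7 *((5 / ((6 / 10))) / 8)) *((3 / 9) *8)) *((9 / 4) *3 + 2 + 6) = 10325 / 2566539 + 10325 *sqrt(10) / 6483888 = 0.01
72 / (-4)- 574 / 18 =-449 / 9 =-49.89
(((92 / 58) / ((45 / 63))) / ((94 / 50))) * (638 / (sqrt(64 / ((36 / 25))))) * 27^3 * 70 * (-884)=-6471149204520 / 47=-137684025628.09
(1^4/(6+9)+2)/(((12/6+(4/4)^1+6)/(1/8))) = 31/1080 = 0.03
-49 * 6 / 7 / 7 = -6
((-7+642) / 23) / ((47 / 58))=36830 / 1081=34.07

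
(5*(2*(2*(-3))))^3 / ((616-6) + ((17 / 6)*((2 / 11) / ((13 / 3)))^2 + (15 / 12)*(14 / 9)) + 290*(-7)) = 79505712000 / 521958889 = 152.32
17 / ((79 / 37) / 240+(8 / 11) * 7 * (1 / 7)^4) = 569572080 / 369107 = 1543.11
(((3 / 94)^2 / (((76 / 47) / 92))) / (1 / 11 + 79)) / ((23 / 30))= 99 / 103588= 0.00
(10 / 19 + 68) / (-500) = -0.14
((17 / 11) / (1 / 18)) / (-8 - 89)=-306 / 1067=-0.29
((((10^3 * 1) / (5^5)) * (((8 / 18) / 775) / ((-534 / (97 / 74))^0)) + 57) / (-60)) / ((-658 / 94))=0.14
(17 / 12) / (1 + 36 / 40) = 85 / 114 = 0.75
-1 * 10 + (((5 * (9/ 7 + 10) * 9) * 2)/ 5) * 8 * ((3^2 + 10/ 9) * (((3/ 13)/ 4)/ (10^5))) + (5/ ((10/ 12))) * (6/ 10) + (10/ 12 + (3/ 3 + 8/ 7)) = -1792523/ 525000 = -3.41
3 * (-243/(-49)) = 729/49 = 14.88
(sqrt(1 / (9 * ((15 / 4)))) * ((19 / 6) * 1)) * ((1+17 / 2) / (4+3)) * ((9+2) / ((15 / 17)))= 67507 * sqrt(15) / 28350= 9.22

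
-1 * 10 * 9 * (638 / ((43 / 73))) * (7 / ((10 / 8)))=-23473296 / 43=-545890.60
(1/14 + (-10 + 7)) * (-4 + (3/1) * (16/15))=82/35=2.34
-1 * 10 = -10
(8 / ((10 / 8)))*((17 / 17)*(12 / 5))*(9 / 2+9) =5184 / 25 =207.36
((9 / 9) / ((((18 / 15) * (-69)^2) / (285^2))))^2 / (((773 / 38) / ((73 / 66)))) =2824300421875 / 256984706484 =10.99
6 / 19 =0.32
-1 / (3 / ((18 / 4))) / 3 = -1 / 2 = -0.50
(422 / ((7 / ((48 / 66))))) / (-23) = -3376 / 1771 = -1.91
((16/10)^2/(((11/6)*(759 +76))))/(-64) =-6/229625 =-0.00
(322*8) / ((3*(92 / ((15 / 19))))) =140 / 19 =7.37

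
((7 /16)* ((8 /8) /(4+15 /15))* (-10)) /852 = -7 /6816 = -0.00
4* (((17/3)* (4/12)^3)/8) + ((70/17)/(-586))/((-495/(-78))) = 921619/8876142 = 0.10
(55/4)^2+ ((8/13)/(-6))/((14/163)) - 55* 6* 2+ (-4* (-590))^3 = 57414108145729/4368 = 13144255527.87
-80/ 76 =-20/ 19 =-1.05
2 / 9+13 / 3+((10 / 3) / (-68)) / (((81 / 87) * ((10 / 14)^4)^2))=812977021 / 215156250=3.78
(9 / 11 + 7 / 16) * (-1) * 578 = -63869 / 88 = -725.78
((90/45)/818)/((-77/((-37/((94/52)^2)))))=25012/69568037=0.00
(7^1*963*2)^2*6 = 1090585944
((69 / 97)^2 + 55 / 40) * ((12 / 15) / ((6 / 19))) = 2690153 / 564540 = 4.77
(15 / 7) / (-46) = -15 / 322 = -0.05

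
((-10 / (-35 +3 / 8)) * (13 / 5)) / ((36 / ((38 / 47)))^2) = 18772 / 49563333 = 0.00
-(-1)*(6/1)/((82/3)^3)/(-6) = -27/551368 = -0.00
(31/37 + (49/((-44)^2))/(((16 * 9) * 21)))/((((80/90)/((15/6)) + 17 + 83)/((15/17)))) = 648179275/87989310464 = 0.01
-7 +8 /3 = -13 /3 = -4.33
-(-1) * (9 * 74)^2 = 443556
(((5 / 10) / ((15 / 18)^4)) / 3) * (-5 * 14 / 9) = -336 / 125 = -2.69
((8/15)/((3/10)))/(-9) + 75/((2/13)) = 78943/162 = 487.30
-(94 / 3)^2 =-8836 / 9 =-981.78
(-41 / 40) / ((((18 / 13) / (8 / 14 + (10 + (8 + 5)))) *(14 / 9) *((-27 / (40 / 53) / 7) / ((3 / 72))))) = 29315 / 320544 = 0.09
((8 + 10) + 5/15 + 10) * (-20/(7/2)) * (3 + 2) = -809.52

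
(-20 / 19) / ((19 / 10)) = -200 / 361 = -0.55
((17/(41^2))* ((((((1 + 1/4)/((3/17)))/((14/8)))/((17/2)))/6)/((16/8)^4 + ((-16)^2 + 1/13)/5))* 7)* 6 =650/1296051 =0.00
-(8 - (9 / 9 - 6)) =-13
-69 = -69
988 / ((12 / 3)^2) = 61.75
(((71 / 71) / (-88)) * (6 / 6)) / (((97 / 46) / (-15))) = 345 / 4268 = 0.08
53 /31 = 1.71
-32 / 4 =-8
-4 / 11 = -0.36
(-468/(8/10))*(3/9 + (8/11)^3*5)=-1757145/1331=-1320.17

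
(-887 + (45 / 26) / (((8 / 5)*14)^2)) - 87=-317663131 / 326144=-974.00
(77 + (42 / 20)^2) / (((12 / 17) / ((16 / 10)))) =138397 / 750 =184.53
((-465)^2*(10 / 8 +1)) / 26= 1946025 / 104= 18711.78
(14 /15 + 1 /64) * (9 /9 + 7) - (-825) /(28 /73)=1813127 /840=2158.48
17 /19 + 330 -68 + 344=11531 /19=606.89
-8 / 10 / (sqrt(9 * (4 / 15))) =-2 * sqrt(15) / 15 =-0.52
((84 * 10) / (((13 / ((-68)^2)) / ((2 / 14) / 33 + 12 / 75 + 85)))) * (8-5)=54580660224 / 715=76336587.73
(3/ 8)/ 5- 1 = -37/ 40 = -0.92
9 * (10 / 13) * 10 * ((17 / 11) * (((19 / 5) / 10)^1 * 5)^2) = 55233 / 143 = 386.24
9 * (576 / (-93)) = -1728 / 31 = -55.74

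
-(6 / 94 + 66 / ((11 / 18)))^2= -25796241 / 2209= -11677.79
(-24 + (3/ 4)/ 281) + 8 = -17981/ 1124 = -16.00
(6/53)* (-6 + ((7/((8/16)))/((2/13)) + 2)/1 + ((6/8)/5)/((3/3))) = 5229/530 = 9.87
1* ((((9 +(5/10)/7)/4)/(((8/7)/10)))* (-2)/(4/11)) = -6985/64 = -109.14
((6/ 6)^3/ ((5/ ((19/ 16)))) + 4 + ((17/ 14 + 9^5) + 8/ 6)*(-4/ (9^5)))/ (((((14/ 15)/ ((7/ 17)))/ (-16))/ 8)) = -94173724/ 7026831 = -13.40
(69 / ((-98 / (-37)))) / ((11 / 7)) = 2553 / 154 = 16.58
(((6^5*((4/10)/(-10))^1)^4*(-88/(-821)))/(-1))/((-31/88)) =28313290959847686144/9941796875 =2847904791.84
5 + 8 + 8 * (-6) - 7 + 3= -39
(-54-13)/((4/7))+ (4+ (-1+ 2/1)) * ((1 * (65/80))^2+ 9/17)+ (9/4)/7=-110.98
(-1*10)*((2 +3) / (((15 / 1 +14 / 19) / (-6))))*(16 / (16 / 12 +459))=0.66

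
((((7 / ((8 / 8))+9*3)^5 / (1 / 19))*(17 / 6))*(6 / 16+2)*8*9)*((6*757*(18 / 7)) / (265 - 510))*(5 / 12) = -2849576735640816 / 343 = -8307803893996.55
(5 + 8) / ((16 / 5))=65 / 16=4.06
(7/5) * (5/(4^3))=7/64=0.11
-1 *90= -90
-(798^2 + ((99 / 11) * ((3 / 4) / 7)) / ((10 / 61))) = -178306767 / 280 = -636809.88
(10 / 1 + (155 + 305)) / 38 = 235 / 19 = 12.37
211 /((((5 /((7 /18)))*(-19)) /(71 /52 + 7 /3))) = -852229 /266760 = -3.19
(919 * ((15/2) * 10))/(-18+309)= 22975/97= 236.86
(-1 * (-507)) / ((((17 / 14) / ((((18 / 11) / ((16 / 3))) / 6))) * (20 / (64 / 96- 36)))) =-564291 / 14960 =-37.72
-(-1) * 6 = 6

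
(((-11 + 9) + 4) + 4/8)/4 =5/8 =0.62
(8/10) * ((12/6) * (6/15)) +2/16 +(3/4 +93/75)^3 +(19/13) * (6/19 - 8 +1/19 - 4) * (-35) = 603645599/1000000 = 603.65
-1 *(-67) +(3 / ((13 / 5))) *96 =2311 / 13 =177.77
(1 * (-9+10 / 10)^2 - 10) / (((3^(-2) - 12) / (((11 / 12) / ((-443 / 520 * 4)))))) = 57915 / 47401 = 1.22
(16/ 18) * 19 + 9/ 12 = 635/ 36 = 17.64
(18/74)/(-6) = -3/74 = -0.04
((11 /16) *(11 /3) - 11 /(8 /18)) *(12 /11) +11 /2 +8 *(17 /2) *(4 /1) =1013 /4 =253.25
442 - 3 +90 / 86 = 440.05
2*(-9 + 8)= -2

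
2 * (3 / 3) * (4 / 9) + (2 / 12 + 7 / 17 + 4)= 1673 / 306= 5.47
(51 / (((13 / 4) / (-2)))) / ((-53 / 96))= 39168 / 689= 56.85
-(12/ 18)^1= -2/ 3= -0.67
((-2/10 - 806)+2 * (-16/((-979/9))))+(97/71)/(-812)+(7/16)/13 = -805.87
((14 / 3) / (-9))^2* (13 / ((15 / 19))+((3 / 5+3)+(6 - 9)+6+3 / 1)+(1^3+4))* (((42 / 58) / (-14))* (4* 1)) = -182672 / 105705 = -1.73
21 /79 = 0.27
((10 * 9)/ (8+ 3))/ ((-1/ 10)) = -81.82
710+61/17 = 12131/17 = 713.59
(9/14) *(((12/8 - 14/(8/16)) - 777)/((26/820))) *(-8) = 11859660/91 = 130325.93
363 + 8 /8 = 364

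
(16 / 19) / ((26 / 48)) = 384 / 247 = 1.55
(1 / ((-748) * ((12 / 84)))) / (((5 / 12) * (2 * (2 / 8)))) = -42 / 935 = -0.04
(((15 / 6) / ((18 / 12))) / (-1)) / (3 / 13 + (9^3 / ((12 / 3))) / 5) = -1300 / 28611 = -0.05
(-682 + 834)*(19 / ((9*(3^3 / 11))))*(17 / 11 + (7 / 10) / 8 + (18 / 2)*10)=11979.41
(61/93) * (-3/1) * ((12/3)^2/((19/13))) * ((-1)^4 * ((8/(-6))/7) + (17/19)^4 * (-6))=140138071840/1611940449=86.94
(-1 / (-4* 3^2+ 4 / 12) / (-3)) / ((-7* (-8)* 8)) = -1 / 47936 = -0.00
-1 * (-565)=565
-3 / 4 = -0.75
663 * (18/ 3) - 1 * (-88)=4066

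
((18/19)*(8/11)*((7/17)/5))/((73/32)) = 32256/1296845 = 0.02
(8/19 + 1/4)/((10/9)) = 459/760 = 0.60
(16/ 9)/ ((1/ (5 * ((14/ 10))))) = 112/ 9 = 12.44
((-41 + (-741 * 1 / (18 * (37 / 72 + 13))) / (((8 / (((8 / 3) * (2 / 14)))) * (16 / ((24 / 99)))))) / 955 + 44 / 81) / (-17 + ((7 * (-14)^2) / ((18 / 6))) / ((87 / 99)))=84081278789 / 84608708229045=0.00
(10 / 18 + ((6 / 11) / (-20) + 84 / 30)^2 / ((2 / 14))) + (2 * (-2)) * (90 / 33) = 189323 / 4356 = 43.46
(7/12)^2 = 49/144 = 0.34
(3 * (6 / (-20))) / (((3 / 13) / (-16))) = 312 / 5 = 62.40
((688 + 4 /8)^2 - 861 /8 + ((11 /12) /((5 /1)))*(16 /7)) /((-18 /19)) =-7563843703 /15120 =-500254.21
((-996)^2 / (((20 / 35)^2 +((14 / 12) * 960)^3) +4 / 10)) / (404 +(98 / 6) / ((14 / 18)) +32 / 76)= 0.00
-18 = -18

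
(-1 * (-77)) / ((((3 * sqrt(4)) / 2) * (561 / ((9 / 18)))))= 7 / 306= 0.02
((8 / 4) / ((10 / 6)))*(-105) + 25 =-101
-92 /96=-23 /24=-0.96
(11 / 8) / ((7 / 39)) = 429 / 56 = 7.66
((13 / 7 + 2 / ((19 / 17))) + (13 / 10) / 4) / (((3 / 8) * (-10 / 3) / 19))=-21129 / 350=-60.37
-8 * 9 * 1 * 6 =-432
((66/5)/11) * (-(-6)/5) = 1.44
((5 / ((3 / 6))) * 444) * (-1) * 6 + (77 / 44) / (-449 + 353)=-10229767 / 384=-26640.02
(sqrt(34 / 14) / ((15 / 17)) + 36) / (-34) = -18 / 17-sqrt(119) / 210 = -1.11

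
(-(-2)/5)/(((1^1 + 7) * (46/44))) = 11/230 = 0.05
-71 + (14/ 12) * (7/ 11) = -70.26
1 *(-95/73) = -95/73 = -1.30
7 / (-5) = -1.40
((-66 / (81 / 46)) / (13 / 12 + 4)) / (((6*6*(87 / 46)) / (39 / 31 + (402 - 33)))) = -178107952 / 4441959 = -40.10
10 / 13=0.77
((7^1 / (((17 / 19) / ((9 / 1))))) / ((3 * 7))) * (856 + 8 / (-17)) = 829008 / 289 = 2868.54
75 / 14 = 5.36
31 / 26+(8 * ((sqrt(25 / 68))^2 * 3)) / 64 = 9407 / 7072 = 1.33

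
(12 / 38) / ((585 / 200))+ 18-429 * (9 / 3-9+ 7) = -304471 / 741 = -410.89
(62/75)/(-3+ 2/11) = -22/75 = -0.29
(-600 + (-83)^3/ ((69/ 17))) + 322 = -9739561/ 69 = -141153.06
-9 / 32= -0.28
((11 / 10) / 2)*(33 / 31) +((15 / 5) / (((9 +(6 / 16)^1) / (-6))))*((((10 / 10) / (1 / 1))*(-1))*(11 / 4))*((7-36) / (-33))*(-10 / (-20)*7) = 52159 / 3100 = 16.83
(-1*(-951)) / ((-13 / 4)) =-3804 / 13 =-292.62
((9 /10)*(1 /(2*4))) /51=3 /1360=0.00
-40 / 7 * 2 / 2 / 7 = -40 / 49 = -0.82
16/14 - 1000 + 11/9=-997.63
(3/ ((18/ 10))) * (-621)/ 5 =-207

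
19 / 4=4.75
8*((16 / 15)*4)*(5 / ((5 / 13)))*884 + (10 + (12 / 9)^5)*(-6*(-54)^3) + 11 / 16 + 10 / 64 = 6634278293 / 480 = 13821413.11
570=570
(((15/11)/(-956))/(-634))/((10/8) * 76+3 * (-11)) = 0.00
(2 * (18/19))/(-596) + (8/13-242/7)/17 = -8761713/4379557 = -2.00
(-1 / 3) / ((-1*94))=1 / 282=0.00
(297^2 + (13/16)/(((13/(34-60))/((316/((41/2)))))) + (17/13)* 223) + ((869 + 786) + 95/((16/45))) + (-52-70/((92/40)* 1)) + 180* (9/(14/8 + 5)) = 17761882553/196144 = 90555.32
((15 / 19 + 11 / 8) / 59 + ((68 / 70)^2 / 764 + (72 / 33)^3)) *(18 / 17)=262013738288733 / 23738979025300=11.04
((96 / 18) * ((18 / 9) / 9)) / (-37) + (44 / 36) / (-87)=-445 / 9657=-0.05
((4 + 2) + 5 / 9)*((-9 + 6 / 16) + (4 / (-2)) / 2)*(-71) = 322553 / 72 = 4479.90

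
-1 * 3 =-3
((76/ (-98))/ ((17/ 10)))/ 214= -190/ 89131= -0.00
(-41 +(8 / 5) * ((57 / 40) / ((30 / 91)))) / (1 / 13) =-110773 / 250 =-443.09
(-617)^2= 380689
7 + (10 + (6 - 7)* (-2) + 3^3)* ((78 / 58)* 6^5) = 407844.79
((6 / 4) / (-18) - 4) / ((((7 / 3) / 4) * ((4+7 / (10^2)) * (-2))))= 350 / 407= 0.86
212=212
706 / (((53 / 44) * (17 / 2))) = 68.95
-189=-189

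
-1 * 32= -32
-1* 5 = -5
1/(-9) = -1/9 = -0.11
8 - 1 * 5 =3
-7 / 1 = -7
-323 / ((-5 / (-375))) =-24225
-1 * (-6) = 6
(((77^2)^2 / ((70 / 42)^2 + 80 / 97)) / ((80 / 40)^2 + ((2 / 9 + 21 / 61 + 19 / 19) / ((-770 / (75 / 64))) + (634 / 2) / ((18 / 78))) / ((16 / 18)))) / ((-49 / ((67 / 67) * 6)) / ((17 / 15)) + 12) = 73801920876913152 / 56179212952525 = 1313.69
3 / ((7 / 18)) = 54 / 7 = 7.71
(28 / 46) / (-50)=-7 / 575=-0.01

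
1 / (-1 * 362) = -1 / 362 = -0.00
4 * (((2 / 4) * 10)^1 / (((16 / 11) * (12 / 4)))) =55 / 12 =4.58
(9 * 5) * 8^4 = 184320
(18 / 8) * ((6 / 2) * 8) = 54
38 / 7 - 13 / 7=25 / 7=3.57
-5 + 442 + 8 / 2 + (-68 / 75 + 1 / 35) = 231064 / 525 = 440.12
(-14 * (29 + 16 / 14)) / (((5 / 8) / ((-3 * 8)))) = 81024 / 5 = 16204.80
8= 8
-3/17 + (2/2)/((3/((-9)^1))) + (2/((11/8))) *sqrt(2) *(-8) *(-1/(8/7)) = -54/17 + 112 *sqrt(2)/11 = 11.22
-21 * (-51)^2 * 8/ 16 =-54621/ 2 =-27310.50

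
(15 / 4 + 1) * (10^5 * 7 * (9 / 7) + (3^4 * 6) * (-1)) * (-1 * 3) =-25636149 / 2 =-12818074.50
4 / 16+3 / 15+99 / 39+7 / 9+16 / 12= 11933 / 2340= 5.10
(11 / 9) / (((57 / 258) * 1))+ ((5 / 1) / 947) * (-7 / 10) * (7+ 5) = 888680 / 161937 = 5.49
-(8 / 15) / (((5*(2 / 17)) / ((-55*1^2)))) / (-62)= -0.80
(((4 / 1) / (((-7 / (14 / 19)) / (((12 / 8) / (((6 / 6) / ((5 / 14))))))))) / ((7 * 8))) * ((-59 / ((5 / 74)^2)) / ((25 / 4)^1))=969252 / 116375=8.33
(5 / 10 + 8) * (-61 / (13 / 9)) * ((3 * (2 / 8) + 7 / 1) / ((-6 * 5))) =96441 / 1040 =92.73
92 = 92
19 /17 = 1.12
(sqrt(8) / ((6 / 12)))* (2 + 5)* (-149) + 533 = 533 - 4172* sqrt(2) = -5367.10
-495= -495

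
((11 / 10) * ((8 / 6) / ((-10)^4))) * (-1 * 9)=-33 / 25000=-0.00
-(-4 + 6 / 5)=14 / 5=2.80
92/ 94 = 46/ 47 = 0.98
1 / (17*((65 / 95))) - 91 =-20092 / 221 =-90.91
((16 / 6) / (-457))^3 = -512 / 2576987811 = -0.00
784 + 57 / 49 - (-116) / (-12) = 113998 / 147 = 775.50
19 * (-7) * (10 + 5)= -1995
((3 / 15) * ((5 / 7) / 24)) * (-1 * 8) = -0.05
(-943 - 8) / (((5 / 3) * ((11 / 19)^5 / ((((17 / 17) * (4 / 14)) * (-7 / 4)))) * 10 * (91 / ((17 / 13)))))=120093277599 / 19052333300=6.30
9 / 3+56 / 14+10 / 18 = 68 / 9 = 7.56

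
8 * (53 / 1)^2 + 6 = 22478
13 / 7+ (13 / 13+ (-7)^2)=363 / 7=51.86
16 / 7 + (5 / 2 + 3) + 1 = 123 / 14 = 8.79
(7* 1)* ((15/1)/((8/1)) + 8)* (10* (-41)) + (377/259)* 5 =-29353995/1036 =-28333.97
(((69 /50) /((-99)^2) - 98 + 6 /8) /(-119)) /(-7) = -31771529 /272141100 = -0.12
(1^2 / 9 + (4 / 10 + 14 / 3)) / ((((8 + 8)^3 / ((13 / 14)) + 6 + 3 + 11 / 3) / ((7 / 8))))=21203 / 20703120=0.00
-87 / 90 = -0.97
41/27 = 1.52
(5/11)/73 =5/803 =0.01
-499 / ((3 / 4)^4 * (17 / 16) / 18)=-4087808 / 153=-26717.70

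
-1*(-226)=226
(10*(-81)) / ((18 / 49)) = -2205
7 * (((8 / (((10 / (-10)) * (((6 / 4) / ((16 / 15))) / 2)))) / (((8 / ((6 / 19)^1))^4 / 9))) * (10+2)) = -13608 / 651605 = -0.02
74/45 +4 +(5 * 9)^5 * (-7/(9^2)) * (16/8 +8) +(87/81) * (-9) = -7176093931/45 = -159468754.02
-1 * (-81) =81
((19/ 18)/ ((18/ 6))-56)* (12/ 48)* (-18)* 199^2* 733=87227736665/ 12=7268978055.42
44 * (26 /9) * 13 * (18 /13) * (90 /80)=2574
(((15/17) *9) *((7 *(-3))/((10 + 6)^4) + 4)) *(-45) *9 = -843033825/65536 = -12863.68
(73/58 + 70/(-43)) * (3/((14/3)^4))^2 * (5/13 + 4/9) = -586140057/47848032773632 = -0.00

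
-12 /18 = -2 /3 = -0.67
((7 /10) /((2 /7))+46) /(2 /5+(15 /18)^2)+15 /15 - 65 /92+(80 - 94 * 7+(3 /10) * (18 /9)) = -48285733 /90620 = -532.84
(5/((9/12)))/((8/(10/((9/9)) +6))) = 40/3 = 13.33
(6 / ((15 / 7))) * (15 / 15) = 14 / 5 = 2.80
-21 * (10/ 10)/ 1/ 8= -21/ 8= -2.62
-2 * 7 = -14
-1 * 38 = -38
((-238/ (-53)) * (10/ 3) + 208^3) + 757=1430949751/ 159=8999683.97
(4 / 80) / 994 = 1 / 19880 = 0.00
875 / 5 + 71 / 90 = 15821 / 90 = 175.79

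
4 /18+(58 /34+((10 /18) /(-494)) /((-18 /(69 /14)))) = 12243275 /6348888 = 1.93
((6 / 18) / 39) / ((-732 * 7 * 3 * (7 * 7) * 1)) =-1 / 88127676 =-0.00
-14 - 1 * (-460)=446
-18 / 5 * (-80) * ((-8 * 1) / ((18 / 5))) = -640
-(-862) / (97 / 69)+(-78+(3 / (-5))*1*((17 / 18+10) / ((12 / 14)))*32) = 1265936 / 4365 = 290.02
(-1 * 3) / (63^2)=-0.00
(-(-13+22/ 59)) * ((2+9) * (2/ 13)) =16390/ 767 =21.37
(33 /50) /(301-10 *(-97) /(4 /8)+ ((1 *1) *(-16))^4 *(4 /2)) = 33 /6665650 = 0.00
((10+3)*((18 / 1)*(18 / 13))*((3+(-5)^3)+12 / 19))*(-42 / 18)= 1743336 / 19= 91754.53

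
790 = 790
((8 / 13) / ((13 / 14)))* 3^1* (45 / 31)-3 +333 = 1743990 / 5239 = 332.89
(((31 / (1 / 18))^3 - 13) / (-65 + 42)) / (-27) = 173741099 / 621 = 279776.33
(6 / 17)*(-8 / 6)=-8 / 17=-0.47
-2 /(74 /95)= -95 /37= -2.57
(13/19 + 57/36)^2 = 267289/51984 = 5.14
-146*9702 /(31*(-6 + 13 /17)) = 24080364 /2759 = 8727.93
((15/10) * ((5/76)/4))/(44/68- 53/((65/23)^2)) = -1077375/261533632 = -0.00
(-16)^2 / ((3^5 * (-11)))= -256 / 2673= -0.10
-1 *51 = -51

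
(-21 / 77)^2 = 0.07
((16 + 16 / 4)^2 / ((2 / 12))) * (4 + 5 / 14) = 73200 / 7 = 10457.14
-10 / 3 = -3.33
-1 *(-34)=34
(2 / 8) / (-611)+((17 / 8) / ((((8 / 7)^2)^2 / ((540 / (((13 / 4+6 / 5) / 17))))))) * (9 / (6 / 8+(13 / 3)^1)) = 7726782917363 / 1698364928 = 4549.54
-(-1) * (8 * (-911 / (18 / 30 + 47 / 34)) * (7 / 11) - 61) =-8898847 / 3707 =-2400.55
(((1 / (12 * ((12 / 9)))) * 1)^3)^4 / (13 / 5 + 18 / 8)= 5 / 6825768185233408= 0.00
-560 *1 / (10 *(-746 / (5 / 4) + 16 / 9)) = 315 / 3347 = 0.09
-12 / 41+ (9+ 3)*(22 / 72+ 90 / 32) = 18265 / 492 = 37.12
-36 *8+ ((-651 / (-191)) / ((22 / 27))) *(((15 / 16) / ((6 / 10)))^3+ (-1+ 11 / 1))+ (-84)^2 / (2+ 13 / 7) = 1599.12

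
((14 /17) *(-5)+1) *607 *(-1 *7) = 225197 /17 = 13246.88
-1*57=-57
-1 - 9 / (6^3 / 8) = -4 / 3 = -1.33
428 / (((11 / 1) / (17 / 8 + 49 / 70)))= 12091 / 110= 109.92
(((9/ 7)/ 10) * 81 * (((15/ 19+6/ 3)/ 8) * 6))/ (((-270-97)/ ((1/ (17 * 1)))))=-115911/ 33191480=-0.00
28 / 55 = 0.51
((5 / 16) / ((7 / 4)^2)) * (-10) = -50 / 49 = -1.02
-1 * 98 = -98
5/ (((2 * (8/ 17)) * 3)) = 85/ 48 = 1.77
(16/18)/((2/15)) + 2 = 26/3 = 8.67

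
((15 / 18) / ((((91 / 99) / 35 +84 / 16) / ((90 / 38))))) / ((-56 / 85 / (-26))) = 41023125 / 2778902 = 14.76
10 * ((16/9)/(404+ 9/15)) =800/18207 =0.04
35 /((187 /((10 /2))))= 175 /187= 0.94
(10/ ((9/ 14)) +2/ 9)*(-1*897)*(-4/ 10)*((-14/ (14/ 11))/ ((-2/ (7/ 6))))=1634633/ 45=36325.18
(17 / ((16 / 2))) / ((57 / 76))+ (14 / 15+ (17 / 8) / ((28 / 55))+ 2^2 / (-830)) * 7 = 1535899 / 39840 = 38.55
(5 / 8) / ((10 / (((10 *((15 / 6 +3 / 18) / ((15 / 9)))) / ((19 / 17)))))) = 17 / 19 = 0.89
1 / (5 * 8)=1 / 40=0.02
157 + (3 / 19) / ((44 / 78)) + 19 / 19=66161 / 418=158.28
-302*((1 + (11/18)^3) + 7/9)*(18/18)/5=-121.16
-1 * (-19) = 19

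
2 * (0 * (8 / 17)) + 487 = 487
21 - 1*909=-888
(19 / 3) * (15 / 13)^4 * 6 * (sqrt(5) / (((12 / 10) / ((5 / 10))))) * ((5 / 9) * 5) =4453125 * sqrt(5) / 57122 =174.32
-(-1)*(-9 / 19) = -9 / 19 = -0.47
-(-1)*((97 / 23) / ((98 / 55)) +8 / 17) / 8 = 108727 / 306544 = 0.35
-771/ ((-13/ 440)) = 339240/ 13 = 26095.38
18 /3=6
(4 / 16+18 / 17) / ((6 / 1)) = 89 / 408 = 0.22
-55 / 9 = -6.11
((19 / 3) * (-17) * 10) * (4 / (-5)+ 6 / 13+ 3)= -111758 / 39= -2865.59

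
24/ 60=2/ 5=0.40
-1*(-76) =76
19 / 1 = 19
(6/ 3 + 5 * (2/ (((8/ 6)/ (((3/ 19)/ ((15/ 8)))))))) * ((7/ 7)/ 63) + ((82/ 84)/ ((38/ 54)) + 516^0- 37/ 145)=754597/ 347130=2.17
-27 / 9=-3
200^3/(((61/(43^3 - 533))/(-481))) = -303891952000000/61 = -4981835278688.52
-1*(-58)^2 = -3364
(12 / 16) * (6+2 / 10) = 93 / 20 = 4.65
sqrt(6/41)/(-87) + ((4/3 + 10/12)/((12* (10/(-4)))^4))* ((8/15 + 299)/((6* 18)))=58409/7873200000 - sqrt(246)/3567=-0.00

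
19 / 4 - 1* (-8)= 51 / 4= 12.75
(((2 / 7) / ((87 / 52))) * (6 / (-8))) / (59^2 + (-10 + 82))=-26 / 721259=-0.00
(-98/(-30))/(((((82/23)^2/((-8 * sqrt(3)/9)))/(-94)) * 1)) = 4873148 * sqrt(3)/226935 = 37.19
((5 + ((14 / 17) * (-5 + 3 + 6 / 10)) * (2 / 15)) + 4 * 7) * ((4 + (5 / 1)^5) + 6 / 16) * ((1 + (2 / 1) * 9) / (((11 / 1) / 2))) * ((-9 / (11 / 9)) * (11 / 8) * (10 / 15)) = -35856674163 / 14960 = -2396836.51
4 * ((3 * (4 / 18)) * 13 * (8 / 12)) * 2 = 416 / 9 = 46.22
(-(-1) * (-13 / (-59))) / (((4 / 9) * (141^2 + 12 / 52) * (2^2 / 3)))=1521 / 81327488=0.00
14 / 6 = 7 / 3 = 2.33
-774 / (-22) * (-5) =-1935 / 11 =-175.91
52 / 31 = 1.68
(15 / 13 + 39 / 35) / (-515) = -1032 / 234325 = -0.00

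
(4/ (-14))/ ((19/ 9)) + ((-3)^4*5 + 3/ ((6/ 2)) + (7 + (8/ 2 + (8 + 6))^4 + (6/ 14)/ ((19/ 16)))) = 14016767/ 133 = 105389.23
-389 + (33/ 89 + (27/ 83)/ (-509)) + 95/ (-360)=-105280837685/ 270718776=-388.89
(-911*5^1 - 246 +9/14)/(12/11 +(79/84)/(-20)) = -88710600/19291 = -4598.55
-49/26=-1.88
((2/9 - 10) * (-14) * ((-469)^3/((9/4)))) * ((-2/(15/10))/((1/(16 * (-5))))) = -162681888624640/243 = -669472792693.99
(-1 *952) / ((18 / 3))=-476 / 3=-158.67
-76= -76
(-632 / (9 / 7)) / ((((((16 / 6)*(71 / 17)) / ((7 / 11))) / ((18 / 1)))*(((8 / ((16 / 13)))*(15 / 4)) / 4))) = -4211648 / 50765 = -82.96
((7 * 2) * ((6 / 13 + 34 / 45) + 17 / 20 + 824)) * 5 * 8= 54123916 / 117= 462597.57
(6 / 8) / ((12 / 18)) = 9 / 8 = 1.12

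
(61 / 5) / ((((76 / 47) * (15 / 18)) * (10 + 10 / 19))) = 0.86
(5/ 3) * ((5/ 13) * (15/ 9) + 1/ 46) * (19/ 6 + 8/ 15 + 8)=1189/ 92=12.92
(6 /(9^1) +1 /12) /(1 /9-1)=-0.84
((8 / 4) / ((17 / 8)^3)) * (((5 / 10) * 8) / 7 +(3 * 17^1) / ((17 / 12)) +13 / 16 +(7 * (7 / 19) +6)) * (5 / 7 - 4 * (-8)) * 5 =7167443520 / 4574003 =1567.00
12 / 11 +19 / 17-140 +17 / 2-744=-873.29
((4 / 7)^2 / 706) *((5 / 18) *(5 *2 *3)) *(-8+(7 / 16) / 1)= -3025 / 103782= -0.03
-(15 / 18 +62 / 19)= -467 / 114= -4.10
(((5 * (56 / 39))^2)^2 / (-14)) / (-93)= 439040000 / 215150013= 2.04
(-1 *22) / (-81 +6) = 22 / 75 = 0.29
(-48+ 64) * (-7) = -112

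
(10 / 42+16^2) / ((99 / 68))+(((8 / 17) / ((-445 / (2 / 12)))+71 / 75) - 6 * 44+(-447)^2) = 15705769530754 / 78638175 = 199721.95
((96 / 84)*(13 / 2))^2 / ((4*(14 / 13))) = 12.81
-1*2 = -2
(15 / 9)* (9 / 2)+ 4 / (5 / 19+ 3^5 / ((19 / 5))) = 4613 / 610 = 7.56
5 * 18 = 90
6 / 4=3 / 2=1.50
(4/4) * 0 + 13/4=13/4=3.25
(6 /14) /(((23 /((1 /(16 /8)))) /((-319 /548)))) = -0.01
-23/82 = -0.28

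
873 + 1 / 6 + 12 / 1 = 5311 / 6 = 885.17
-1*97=-97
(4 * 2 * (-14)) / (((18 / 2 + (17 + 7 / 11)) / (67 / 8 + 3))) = -14014 / 293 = -47.83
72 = 72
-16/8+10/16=-11/8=-1.38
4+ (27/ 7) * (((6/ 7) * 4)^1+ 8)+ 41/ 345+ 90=2336279/ 16905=138.20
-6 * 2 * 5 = -60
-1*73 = -73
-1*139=-139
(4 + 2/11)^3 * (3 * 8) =2336064/1331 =1755.12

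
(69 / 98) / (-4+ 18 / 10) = -345 / 1078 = -0.32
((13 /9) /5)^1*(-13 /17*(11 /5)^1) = -1859 /3825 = -0.49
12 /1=12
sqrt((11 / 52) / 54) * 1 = sqrt(858) / 468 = 0.06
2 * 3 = 6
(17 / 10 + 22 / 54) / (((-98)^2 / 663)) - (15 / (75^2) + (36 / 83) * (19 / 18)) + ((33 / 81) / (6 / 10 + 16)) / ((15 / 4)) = -4979316553 / 16141923000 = -0.31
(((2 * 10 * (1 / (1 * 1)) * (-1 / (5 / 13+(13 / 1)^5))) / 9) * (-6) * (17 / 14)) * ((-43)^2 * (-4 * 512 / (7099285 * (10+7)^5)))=-98455552 / 6010217036312900859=-0.00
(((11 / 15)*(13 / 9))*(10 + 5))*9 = 143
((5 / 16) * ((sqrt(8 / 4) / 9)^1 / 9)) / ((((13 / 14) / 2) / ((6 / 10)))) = 7 * sqrt(2) / 1404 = 0.01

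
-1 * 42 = -42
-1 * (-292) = 292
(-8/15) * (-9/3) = 8/5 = 1.60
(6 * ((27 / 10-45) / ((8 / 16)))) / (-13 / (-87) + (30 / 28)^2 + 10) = -43277976 / 963215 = -44.93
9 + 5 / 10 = 19 / 2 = 9.50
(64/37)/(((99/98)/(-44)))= -25088/333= -75.34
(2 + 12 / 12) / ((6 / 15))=15 / 2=7.50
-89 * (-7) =623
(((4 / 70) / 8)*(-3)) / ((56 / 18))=-0.01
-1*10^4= -10000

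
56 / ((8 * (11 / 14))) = 98 / 11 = 8.91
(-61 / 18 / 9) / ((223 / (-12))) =122 / 6021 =0.02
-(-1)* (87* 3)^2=68121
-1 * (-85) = 85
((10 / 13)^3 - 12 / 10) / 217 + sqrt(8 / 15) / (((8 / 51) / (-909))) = -15453*sqrt(30) / 20 - 8182 / 2383745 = -4231.98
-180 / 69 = -60 / 23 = -2.61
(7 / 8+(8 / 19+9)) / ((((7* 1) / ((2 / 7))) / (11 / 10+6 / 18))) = 13459 / 22344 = 0.60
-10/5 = -2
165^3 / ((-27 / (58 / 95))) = -1929950 / 19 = -101576.32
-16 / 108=-4 / 27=-0.15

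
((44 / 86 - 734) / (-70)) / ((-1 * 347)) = -3154 / 104447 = -0.03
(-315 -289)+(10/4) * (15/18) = -7223/12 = -601.92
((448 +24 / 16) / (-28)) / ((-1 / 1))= 899 / 56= 16.05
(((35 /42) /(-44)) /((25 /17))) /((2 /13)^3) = -37349 /10560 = -3.54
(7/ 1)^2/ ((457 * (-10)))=-49/ 4570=-0.01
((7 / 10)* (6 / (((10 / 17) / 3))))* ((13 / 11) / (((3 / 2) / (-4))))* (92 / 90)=-284648 / 4125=-69.01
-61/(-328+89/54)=3294/17623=0.19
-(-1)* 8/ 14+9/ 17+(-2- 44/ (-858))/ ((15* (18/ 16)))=617363/ 626535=0.99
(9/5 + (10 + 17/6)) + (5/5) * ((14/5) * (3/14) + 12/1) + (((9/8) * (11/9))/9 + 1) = 10219/360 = 28.39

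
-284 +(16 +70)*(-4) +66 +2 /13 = -7304 /13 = -561.85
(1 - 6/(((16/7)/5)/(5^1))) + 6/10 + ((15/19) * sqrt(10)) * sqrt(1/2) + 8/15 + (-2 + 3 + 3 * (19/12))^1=-55.98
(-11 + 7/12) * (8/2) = -125/3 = -41.67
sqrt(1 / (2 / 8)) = 2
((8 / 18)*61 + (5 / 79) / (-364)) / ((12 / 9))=7016419 / 345072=20.33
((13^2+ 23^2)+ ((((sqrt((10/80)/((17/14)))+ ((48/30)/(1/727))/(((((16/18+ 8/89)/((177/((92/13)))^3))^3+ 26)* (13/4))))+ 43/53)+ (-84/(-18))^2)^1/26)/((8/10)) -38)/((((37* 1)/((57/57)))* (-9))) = -396583562833149608599058097900435513278585596363/199565939247456861395442018478445043240287331048 -5* sqrt(119)/1177488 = -1.99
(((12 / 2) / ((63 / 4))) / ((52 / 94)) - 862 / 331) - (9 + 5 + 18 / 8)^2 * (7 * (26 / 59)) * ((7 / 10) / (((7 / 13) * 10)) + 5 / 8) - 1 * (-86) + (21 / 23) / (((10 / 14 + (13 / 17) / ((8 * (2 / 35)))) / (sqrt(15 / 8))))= -181153078007 / 341210688 + 3332 * sqrt(30) / 34845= -530.39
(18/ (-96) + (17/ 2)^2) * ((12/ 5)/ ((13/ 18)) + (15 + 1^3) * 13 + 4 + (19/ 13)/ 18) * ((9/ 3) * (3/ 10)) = 290582519/ 20800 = 13970.31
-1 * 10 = -10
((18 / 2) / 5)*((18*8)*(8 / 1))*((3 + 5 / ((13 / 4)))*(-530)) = -64841472 / 13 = -4987805.54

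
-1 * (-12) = 12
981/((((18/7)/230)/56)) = 4913720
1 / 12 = 0.08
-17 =-17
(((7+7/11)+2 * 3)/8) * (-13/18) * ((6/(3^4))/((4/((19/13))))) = -475/14256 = -0.03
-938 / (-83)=938 / 83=11.30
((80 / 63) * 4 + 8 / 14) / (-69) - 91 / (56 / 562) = -15881015 / 17388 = -913.33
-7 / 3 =-2.33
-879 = -879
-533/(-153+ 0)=533/153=3.48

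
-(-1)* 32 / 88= 4 / 11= 0.36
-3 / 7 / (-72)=1 / 168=0.01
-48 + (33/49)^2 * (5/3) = -113433/2401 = -47.24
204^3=8489664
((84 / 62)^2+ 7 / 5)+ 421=2038452 / 4805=424.24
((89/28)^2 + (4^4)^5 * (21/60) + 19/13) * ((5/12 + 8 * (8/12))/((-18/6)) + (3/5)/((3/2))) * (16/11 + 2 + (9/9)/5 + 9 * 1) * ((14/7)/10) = -568715792414460349/385000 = -1477183876401.20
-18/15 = -6/5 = -1.20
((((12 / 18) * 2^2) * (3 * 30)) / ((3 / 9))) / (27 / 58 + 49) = 41760 / 2869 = 14.56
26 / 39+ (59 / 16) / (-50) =1423 / 2400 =0.59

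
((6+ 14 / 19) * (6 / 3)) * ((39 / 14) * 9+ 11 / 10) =234496 / 665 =352.63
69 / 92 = 3 / 4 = 0.75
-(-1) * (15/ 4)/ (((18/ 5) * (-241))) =-25/ 5784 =-0.00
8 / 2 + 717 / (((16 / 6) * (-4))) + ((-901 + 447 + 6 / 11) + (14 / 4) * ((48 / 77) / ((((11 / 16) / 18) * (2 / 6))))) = -1337007 / 3872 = -345.30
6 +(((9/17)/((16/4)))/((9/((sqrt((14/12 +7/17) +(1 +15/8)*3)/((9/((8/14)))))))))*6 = 6.02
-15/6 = -5/2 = -2.50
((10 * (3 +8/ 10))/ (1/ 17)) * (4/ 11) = 2584/ 11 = 234.91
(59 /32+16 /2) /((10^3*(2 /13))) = 819 /12800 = 0.06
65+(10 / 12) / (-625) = 48749 / 750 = 65.00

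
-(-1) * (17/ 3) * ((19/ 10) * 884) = 142766/ 15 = 9517.73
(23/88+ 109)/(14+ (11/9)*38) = 1.81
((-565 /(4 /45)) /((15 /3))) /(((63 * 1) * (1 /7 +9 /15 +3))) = -2825 /524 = -5.39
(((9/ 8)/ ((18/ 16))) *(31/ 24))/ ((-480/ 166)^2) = 213559/ 1382400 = 0.15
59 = 59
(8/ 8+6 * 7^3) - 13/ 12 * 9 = 8197/ 4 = 2049.25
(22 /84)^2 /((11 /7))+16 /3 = 1355 /252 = 5.38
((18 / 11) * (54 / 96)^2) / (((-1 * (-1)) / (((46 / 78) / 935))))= 5589 / 17114240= 0.00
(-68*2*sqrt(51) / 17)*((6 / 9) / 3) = -16*sqrt(51) / 9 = -12.70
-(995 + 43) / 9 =-115.33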